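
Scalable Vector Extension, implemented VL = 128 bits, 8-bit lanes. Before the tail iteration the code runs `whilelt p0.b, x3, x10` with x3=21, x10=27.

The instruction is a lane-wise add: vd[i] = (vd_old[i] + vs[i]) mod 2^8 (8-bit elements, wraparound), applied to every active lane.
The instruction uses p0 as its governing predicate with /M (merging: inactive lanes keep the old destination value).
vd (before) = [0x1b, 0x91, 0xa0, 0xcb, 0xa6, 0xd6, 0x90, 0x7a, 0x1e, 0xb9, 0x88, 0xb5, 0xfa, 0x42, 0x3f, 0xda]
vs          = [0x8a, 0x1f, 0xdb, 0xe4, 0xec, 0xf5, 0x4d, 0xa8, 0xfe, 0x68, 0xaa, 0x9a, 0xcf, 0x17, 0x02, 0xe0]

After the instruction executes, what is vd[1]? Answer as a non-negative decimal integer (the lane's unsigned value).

register lanes = 128/8 = 16
whilelt: lane j active iff 21+j < 27 → j < 6 → 6 active
lane  0: add(0x1b,0x8a) ⇒ 0xa5
lane  1: add(0x91,0x1f) ⇒ 0xb0
lane  2: add(0xa0,0xdb) ⇒ 0x7b
lane  3: add(0xcb,0xe4) ⇒ 0xaf
lane  4: add(0xa6,0xec) ⇒ 0x92
lane  5: add(0xd6,0xf5) ⇒ 0xcb
lane  6: tail/keep ⇒ 0x90
lane  7: tail/keep ⇒ 0x7a
lane  8: tail/keep ⇒ 0x1e
lane  9: tail/keep ⇒ 0xb9
lane 10: tail/keep ⇒ 0x88
lane 11: tail/keep ⇒ 0xb5
lane 12: tail/keep ⇒ 0xfa
lane 13: tail/keep ⇒ 0x42
lane 14: tail/keep ⇒ 0x3f
lane 15: tail/keep ⇒ 0xda

vd[1] = 176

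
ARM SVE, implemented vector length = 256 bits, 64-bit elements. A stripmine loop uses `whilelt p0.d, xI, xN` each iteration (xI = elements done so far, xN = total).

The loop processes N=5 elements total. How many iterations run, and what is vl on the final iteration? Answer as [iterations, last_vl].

[iterations, last_vl] = [2, 1]

register lanes = 256/64 = 4
5 elements at 4/iter → 2 passes, remainder 1 on the last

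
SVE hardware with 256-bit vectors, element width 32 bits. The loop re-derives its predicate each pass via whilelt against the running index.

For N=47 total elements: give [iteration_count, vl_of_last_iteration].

256-bit reg / 32-bit elem → 8 lanes
47 elements at 8/iter → 6 passes, remainder 7 on the last

[iterations, last_vl] = [6, 7]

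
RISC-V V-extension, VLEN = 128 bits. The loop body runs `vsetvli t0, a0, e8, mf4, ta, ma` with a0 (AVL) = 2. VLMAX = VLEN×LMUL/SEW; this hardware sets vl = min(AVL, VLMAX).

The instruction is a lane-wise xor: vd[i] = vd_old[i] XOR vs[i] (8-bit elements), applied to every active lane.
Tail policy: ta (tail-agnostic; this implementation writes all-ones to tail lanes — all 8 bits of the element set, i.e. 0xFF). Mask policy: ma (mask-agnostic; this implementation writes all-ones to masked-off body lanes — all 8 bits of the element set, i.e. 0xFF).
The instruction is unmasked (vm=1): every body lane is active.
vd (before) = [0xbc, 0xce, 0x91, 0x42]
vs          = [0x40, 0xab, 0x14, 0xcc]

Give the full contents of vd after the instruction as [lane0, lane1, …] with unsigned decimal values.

VLMAX = VLEN×LMUL/SEW = 128×1/4/8 = 4
vl ← min(2, 4) = 2
[0] xor(0xbc,0x40) = 0xfc
[1] xor(0xce,0xab) = 0x65
[2] tail/ones = 0xff
[3] tail/ones = 0xff

vd = [252, 101, 255, 255]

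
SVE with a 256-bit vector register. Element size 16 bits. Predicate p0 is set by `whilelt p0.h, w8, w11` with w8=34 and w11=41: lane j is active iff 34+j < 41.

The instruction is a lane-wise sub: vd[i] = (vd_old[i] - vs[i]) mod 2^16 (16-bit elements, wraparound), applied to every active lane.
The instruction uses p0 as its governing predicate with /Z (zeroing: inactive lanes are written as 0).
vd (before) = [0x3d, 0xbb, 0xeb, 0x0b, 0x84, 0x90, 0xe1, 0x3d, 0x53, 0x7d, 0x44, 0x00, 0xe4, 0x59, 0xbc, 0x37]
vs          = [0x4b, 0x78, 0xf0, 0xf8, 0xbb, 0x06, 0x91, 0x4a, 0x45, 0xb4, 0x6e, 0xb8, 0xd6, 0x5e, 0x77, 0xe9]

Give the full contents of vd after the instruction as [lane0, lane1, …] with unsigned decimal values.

256-bit reg / 16-bit elem → 16 lanes
p0[j] = (34+j < 41); true for j=0..6 → 7 lanes set
lane  0: sub(0x3d,0x4b) ⇒ 0xfff2
lane  1: sub(0xbb,0x78) ⇒ 0x43
lane  2: sub(0xeb,0xf0) ⇒ 0xfffb
lane  3: sub(0x0b,0xf8) ⇒ 0xff13
lane  4: sub(0x84,0xbb) ⇒ 0xffc9
lane  5: sub(0x90,0x06) ⇒ 0x8a
lane  6: sub(0xe1,0x91) ⇒ 0x50
lane  7: tail/zero ⇒ 0x00
lane  8: tail/zero ⇒ 0x00
lane  9: tail/zero ⇒ 0x00
lane 10: tail/zero ⇒ 0x00
lane 11: tail/zero ⇒ 0x00
lane 12: tail/zero ⇒ 0x00
lane 13: tail/zero ⇒ 0x00
lane 14: tail/zero ⇒ 0x00
lane 15: tail/zero ⇒ 0x00

vd = [65522, 67, 65531, 65299, 65481, 138, 80, 0, 0, 0, 0, 0, 0, 0, 0, 0]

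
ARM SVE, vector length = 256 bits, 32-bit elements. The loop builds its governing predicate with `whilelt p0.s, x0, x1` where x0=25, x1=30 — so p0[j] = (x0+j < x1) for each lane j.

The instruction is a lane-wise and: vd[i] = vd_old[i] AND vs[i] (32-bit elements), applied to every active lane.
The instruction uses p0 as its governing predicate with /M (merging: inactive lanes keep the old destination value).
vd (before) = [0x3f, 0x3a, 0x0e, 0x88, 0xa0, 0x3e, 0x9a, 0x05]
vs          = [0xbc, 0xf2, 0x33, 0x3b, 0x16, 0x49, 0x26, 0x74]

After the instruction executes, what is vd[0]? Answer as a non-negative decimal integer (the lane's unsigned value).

vd[0] = 60

lane count: 256 div 32 = 8
whilelt: lane j active iff 25+j < 30 → j < 5 → 5 active
vd[0] and(0x3f,0xbc) -> 0x3c
vd[1] and(0x3a,0xf2) -> 0x32
vd[2] and(0x0e,0x33) -> 0x02
vd[3] and(0x88,0x3b) -> 0x08
vd[4] and(0xa0,0x16) -> 0x00
vd[5] tail/keep -> 0x3e
vd[6] tail/keep -> 0x9a
vd[7] tail/keep -> 0x05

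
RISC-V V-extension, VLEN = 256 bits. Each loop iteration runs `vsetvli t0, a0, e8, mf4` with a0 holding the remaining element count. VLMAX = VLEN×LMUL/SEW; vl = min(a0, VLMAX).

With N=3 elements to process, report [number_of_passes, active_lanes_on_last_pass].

[iterations, last_vl] = [1, 3]

VLMAX = VLEN×LMUL/SEW = 256×1/4/8 = 8
3 elements at 8/iter → 1 passes, remainder 3 on the last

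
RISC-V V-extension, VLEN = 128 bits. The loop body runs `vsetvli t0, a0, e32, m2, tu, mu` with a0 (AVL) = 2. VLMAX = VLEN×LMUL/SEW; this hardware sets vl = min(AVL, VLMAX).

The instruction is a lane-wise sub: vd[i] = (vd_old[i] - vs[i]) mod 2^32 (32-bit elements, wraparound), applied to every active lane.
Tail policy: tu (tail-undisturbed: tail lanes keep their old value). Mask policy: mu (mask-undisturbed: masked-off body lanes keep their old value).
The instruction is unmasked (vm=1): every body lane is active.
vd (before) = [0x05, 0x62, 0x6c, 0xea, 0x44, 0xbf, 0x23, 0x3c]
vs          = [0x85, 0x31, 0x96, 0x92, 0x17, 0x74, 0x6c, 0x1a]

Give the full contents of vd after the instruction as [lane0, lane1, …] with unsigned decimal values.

lanes per group: 128·2/32 = 8
vl = min(AVL, VLMAX) = min(2, 8) = 2
[0] sub(0x05,0x85) = 0xffffff80
[1] sub(0x62,0x31) = 0x31
[2] tail/keep = 0x6c
[3] tail/keep = 0xea
[4] tail/keep = 0x44
[5] tail/keep = 0xbf
[6] tail/keep = 0x23
[7] tail/keep = 0x3c

vd = [4294967168, 49, 108, 234, 68, 191, 35, 60]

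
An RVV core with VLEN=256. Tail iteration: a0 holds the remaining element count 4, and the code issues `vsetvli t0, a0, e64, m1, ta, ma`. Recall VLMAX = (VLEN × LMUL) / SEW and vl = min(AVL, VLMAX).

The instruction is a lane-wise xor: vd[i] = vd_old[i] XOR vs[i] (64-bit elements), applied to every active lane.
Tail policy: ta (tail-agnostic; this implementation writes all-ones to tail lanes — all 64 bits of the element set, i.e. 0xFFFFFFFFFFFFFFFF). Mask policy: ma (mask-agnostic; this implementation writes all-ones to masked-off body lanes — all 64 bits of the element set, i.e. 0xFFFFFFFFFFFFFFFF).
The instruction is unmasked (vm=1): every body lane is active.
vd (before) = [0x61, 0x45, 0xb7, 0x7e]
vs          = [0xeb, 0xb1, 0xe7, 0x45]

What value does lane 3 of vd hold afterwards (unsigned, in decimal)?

VLMAX = (256 × 1) / 64 = 4 lanes
vl = min(AVL, VLMAX) = min(4, 4) = 4
vd[0] xor(0x61,0xeb) -> 0x8a
vd[1] xor(0x45,0xb1) -> 0xf4
vd[2] xor(0xb7,0xe7) -> 0x50
vd[3] xor(0x7e,0x45) -> 0x3b

vd[3] = 59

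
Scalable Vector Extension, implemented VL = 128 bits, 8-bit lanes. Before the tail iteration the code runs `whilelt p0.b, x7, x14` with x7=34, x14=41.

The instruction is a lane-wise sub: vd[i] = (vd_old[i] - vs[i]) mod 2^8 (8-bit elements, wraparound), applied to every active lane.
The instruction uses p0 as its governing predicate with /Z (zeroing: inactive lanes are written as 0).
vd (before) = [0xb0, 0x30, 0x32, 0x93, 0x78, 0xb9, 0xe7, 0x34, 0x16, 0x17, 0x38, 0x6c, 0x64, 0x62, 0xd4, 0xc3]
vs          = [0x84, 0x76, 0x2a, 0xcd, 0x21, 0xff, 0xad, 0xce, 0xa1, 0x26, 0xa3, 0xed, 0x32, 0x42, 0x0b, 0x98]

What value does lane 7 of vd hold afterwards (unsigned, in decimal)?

vd[7] = 0

128-bit reg / 8-bit elem → 16 lanes
active while 34+j < 41, i.e. j ∈ [0,7) capped at 16 ⇒ 7
vd[0] sub(0xb0,0x84) -> 0x2c
vd[1] sub(0x30,0x76) -> 0xba
vd[2] sub(0x32,0x2a) -> 0x08
vd[3] sub(0x93,0xcd) -> 0xc6
vd[4] sub(0x78,0x21) -> 0x57
vd[5] sub(0xb9,0xff) -> 0xba
vd[6] sub(0xe7,0xad) -> 0x3a
vd[7] tail/zero -> 0x00
vd[8] tail/zero -> 0x00
vd[9] tail/zero -> 0x00
vd[10] tail/zero -> 0x00
vd[11] tail/zero -> 0x00
vd[12] tail/zero -> 0x00
vd[13] tail/zero -> 0x00
vd[14] tail/zero -> 0x00
vd[15] tail/zero -> 0x00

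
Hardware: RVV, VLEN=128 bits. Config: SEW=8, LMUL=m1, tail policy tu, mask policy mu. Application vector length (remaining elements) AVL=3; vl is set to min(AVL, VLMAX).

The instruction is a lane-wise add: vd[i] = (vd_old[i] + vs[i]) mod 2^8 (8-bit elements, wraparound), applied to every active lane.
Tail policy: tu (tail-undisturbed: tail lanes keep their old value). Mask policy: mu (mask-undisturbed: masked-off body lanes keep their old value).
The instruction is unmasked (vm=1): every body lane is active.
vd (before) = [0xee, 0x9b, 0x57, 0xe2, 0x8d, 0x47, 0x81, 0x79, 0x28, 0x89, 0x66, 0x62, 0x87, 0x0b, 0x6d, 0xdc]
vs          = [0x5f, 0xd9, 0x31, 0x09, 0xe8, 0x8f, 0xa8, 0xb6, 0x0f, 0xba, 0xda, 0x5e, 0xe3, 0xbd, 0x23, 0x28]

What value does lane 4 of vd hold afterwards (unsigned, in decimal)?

VLMAX = VLEN×LMUL/SEW = 128×1/8 = 16
AVL=3 ≤ VLMAX=16, so vl = 3
vd[0] add(0xee,0x5f) -> 0x4d
vd[1] add(0x9b,0xd9) -> 0x74
vd[2] add(0x57,0x31) -> 0x88
vd[3] tail/keep -> 0xe2
vd[4] tail/keep -> 0x8d
vd[5] tail/keep -> 0x47
vd[6] tail/keep -> 0x81
vd[7] tail/keep -> 0x79
vd[8] tail/keep -> 0x28
vd[9] tail/keep -> 0x89
vd[10] tail/keep -> 0x66
vd[11] tail/keep -> 0x62
vd[12] tail/keep -> 0x87
vd[13] tail/keep -> 0x0b
vd[14] tail/keep -> 0x6d
vd[15] tail/keep -> 0xdc

vd[4] = 141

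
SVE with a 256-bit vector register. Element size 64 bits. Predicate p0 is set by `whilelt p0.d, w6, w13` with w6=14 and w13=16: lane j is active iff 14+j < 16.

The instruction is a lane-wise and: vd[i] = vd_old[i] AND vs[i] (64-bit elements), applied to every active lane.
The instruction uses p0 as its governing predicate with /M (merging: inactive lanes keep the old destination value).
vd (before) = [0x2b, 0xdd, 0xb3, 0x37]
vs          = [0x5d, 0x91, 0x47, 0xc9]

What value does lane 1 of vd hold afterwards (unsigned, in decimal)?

256-bit reg / 64-bit elem → 4 lanes
active while 14+j < 16, i.e. j ∈ [0,2) capped at 4 ⇒ 2
  i=0: and(0x2b,0x5d) → 9
  i=1: and(0xdd,0x91) → 145
  i=2: tail/keep → 179
  i=3: tail/keep → 55

vd[1] = 145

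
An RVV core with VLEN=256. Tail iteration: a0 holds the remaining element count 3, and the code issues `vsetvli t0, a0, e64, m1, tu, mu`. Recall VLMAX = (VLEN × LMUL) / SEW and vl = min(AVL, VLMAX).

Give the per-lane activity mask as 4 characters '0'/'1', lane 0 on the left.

predicate = 1110

lanes per group: 256·1/64 = 4
AVL=3 ≤ VLMAX=4, so vl = 3
bits (lane 0 leftmost): 1110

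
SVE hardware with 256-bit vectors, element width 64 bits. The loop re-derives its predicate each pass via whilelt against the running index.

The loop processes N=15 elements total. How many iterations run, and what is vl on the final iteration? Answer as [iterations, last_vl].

register lanes = 256/64 = 4
15 elements at 4/iter → 4 passes, remainder 3 on the last

[iterations, last_vl] = [4, 3]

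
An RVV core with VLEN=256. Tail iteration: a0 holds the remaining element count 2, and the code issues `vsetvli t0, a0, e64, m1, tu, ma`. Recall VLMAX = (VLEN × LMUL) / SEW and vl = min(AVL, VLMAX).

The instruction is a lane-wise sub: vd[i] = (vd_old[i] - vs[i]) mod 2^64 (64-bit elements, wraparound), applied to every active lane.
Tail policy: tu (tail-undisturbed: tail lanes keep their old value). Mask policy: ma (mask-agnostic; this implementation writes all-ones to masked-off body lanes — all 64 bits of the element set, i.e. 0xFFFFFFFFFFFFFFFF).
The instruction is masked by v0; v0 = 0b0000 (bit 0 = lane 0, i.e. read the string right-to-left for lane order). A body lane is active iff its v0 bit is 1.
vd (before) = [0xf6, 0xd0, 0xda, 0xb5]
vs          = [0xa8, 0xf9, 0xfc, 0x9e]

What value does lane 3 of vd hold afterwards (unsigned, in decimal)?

vd[3] = 181

lanes per group: 256·1/64 = 4
AVL=2 ≤ VLMAX=4, so vl = 2
lane  0: mask-off/ones ⇒ 0xffffffffffffffff
lane  1: mask-off/ones ⇒ 0xffffffffffffffff
lane  2: tail/keep ⇒ 0xda
lane  3: tail/keep ⇒ 0xb5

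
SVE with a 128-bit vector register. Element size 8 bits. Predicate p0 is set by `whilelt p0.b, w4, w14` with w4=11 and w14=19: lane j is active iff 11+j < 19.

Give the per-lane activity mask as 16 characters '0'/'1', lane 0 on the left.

predicate = 1111111100000000

register lanes = 128/8 = 16
p0[j] = (11+j < 19); true for j=0..7 → 8 lanes set
bits (lane 0 leftmost): 1111111100000000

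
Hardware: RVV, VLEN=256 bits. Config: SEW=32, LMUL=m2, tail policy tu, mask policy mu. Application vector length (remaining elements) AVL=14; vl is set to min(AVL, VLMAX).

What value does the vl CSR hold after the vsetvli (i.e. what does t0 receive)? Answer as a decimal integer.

VLMAX = (256 × 2) / 32 = 16 lanes
AVL=14 ≤ VLMAX=16, so vl = 14

vl = 14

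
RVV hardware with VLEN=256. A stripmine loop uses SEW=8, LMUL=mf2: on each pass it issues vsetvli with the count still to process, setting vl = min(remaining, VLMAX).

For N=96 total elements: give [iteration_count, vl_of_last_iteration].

[iterations, last_vl] = [6, 16]

VLMAX = VLEN×LMUL/SEW = 256×1/2/8 = 16
N=96: ⌈96/16⌉ = 6 iters; last vl = 96 − 5×16 = 16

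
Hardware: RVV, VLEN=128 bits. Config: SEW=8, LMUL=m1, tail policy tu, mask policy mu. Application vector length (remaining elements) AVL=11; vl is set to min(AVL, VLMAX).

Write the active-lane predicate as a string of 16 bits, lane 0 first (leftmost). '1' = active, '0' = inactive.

predicate = 1111111111100000

VLMAX = VLEN×LMUL/SEW = 128×1/8 = 16
vl = min(AVL, VLMAX) = min(11, 16) = 11
bits (lane 0 leftmost): 1111111111100000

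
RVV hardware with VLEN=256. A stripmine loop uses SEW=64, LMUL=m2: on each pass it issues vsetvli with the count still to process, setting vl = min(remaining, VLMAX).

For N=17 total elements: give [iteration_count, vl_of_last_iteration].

lanes per group: 256·2/64 = 8
iterations = ceil(17/8) = 3; final-pass vl = 1

[iterations, last_vl] = [3, 1]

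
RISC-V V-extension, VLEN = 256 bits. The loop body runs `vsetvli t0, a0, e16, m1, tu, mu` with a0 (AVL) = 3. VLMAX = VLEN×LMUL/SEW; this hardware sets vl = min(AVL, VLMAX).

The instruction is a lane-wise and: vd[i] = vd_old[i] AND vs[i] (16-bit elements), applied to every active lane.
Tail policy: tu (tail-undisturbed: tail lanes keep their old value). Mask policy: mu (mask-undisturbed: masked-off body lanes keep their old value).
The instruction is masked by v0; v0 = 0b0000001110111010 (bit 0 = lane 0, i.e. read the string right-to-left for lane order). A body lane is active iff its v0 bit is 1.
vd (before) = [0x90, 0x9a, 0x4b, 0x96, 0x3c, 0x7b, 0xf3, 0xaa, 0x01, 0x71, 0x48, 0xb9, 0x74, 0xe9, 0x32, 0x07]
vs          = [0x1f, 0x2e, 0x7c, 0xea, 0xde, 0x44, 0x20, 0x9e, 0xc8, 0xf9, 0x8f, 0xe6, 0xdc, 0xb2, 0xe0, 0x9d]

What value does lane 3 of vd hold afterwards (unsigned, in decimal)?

VLMAX = VLEN×LMUL/SEW = 256×1/16 = 16
vl ← min(3, 16) = 3
[0] mask-off/keep = 0x90
[1] and(0x9a,0x2e) = 0x0a
[2] mask-off/keep = 0x4b
[3] tail/keep = 0x96
[4] tail/keep = 0x3c
[5] tail/keep = 0x7b
[6] tail/keep = 0xf3
[7] tail/keep = 0xaa
[8] tail/keep = 0x01
[9] tail/keep = 0x71
[10] tail/keep = 0x48
[11] tail/keep = 0xb9
[12] tail/keep = 0x74
[13] tail/keep = 0xe9
[14] tail/keep = 0x32
[15] tail/keep = 0x07

vd[3] = 150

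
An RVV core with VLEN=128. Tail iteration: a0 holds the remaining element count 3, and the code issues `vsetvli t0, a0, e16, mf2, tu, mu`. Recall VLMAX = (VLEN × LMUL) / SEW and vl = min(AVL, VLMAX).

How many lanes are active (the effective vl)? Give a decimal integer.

vl = 3

VLMAX = (128 × 1/2) / 16 = 4 lanes
AVL=3 ≤ VLMAX=4, so vl = 3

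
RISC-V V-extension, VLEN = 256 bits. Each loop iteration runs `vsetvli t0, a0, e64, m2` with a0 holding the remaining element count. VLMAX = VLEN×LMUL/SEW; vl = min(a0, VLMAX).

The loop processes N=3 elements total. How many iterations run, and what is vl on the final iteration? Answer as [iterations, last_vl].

[iterations, last_vl] = [1, 3]

lanes per group: 256·2/64 = 8
3 elements at 8/iter → 1 passes, remainder 3 on the last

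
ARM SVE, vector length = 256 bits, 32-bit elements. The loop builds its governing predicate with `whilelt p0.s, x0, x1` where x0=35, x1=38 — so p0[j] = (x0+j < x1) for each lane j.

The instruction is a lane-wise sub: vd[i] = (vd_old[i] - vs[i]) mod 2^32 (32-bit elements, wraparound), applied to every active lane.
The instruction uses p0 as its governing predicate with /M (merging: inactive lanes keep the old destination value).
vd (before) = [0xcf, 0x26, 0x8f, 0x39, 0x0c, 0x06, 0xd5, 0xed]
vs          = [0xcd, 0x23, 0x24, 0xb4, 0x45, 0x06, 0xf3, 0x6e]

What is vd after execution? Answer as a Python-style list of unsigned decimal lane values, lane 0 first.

vd = [2, 3, 107, 57, 12, 6, 213, 237]

register lanes = 256/32 = 8
active while 35+j < 38, i.e. j ∈ [0,3) capped at 8 ⇒ 3
[0] sub(0xcf,0xcd) = 0x02
[1] sub(0x26,0x23) = 0x03
[2] sub(0x8f,0x24) = 0x6b
[3] tail/keep = 0x39
[4] tail/keep = 0x0c
[5] tail/keep = 0x06
[6] tail/keep = 0xd5
[7] tail/keep = 0xed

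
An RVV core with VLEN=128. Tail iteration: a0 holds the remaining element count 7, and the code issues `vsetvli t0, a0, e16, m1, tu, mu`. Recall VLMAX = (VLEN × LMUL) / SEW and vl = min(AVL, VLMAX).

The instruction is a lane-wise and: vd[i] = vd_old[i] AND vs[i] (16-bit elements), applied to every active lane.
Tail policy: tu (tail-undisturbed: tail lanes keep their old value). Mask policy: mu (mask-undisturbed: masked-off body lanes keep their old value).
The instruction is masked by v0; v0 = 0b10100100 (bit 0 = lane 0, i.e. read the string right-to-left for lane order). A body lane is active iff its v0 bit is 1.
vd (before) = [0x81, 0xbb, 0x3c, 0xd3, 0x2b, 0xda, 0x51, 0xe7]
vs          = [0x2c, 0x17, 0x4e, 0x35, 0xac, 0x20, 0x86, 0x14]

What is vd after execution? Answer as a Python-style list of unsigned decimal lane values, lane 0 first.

lanes per group: 128·1/16 = 8
AVL=7 ≤ VLMAX=8, so vl = 7
  i=0: mask-off/keep → 129
  i=1: mask-off/keep → 187
  i=2: and(0x3c,0x4e) → 12
  i=3: mask-off/keep → 211
  i=4: mask-off/keep → 43
  i=5: and(0xda,0x20) → 0
  i=6: mask-off/keep → 81
  i=7: tail/keep → 231

vd = [129, 187, 12, 211, 43, 0, 81, 231]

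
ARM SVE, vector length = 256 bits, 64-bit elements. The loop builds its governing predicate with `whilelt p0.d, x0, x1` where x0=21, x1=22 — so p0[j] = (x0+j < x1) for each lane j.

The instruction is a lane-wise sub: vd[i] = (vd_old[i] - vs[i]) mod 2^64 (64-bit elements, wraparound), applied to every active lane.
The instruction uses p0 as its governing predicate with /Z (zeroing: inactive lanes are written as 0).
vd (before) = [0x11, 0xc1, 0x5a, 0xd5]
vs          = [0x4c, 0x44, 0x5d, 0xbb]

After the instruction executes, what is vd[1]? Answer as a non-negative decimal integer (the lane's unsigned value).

256-bit reg / 64-bit elem → 4 lanes
p0[j] = (21+j < 22); true for j=0..0 → 1 lanes set
vd[0] sub(0x11,0x4c) -> 0xffffffffffffffc5
vd[1] tail/zero -> 0x00
vd[2] tail/zero -> 0x00
vd[3] tail/zero -> 0x00

vd[1] = 0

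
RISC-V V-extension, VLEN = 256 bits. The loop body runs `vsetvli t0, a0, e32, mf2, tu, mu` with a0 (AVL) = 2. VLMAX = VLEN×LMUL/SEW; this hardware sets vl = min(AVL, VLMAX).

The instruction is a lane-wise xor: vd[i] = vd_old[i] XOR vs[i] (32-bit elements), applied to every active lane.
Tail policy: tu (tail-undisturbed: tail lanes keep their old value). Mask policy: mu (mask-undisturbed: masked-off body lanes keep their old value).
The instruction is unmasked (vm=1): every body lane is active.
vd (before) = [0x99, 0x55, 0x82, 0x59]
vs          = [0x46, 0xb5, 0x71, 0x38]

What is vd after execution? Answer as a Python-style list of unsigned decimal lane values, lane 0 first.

VLMAX = VLEN×LMUL/SEW = 256×1/2/32 = 4
vl ← min(2, 4) = 2
vd[0] xor(0x99,0x46) -> 0xdf
vd[1] xor(0x55,0xb5) -> 0xe0
vd[2] tail/keep -> 0x82
vd[3] tail/keep -> 0x59

vd = [223, 224, 130, 89]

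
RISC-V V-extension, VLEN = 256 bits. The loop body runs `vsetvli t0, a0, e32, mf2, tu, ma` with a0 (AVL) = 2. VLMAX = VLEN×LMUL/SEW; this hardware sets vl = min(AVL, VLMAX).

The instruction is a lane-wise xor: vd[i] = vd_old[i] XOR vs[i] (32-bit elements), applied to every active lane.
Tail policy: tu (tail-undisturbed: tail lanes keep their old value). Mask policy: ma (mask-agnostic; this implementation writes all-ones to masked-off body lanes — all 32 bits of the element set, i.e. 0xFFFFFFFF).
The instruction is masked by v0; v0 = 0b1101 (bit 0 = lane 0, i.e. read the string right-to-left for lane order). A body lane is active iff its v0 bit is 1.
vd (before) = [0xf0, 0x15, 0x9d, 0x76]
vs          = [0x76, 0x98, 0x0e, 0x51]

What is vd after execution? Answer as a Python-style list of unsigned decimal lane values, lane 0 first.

VLMAX = VLEN×LMUL/SEW = 256×1/2/32 = 4
vl ← min(2, 4) = 2
vd[0] xor(0xf0,0x76) -> 0x86
vd[1] mask-off/ones -> 0xffffffff
vd[2] tail/keep -> 0x9d
vd[3] tail/keep -> 0x76

vd = [134, 4294967295, 157, 118]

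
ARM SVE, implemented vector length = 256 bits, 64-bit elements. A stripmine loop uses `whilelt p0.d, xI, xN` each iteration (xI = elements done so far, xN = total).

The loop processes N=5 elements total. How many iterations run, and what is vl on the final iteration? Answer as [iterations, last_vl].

256-bit reg / 64-bit elem → 4 lanes
N=5: ⌈5/4⌉ = 2 iters; last vl = 5 − 1×4 = 1

[iterations, last_vl] = [2, 1]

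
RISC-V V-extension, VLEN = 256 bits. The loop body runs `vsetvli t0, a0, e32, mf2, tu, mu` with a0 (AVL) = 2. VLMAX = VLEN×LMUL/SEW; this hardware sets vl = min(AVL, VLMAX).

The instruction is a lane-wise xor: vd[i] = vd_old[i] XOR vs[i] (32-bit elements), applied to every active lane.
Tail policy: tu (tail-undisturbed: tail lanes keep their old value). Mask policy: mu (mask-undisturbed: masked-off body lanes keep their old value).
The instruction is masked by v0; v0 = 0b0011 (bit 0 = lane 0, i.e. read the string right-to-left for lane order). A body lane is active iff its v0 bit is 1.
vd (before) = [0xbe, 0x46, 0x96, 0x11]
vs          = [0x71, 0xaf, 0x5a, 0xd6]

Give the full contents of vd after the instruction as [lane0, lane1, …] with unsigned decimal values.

VLMAX = (256 × 1/2) / 32 = 4 lanes
vl = min(AVL, VLMAX) = min(2, 4) = 2
[0] xor(0xbe,0x71) = 0xcf
[1] xor(0x46,0xaf) = 0xe9
[2] tail/keep = 0x96
[3] tail/keep = 0x11

vd = [207, 233, 150, 17]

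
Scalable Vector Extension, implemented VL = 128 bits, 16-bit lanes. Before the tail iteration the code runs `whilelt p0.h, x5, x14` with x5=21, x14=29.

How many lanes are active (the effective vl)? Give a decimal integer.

vl = 8

128-bit reg / 16-bit elem → 8 lanes
p0[j] = (21+j < 29); true for j=0..7 → 8 lanes set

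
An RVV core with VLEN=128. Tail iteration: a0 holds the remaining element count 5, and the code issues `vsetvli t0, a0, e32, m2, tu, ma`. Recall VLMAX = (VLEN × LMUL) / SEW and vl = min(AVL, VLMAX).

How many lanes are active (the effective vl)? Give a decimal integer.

vl = 5

lanes per group: 128·2/32 = 8
AVL=5 ≤ VLMAX=8, so vl = 5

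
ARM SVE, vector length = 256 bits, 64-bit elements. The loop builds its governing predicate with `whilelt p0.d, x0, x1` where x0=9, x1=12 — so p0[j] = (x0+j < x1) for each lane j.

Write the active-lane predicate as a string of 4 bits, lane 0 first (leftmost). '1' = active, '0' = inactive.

lane count: 256 div 64 = 4
active while 9+j < 12, i.e. j ∈ [0,3) capped at 4 ⇒ 3
bits (lane 0 leftmost): 1110

predicate = 1110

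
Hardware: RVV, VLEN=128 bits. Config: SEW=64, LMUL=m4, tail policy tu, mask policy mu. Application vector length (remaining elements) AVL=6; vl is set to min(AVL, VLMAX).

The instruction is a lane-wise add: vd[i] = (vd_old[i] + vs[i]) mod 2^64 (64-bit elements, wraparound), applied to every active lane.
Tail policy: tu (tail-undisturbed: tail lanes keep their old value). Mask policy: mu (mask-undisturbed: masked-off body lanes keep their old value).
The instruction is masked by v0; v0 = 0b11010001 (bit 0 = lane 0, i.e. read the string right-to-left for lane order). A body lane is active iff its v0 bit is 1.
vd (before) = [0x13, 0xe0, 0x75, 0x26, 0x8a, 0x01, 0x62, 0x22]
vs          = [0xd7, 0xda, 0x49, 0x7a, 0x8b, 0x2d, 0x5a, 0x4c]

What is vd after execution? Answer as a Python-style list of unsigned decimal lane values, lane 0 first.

vd = [234, 224, 117, 38, 277, 1, 98, 34]

VLMAX = (128 × 4) / 64 = 8 lanes
vl ← min(6, 8) = 6
lane  0: add(0x13,0xd7) ⇒ 0xea
lane  1: mask-off/keep ⇒ 0xe0
lane  2: mask-off/keep ⇒ 0x75
lane  3: mask-off/keep ⇒ 0x26
lane  4: add(0x8a,0x8b) ⇒ 0x115
lane  5: mask-off/keep ⇒ 0x01
lane  6: tail/keep ⇒ 0x62
lane  7: tail/keep ⇒ 0x22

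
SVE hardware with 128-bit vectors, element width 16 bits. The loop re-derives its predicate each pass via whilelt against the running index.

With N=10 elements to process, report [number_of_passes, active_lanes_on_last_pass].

128-bit reg / 16-bit elem → 8 lanes
iterations = ceil(10/8) = 2; final-pass vl = 2

[iterations, last_vl] = [2, 2]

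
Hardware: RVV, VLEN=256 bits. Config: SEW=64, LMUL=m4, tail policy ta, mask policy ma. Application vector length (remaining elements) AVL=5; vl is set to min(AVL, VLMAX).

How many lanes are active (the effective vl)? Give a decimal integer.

vl = 5

VLMAX = (256 × 4) / 64 = 16 lanes
vl = min(AVL, VLMAX) = min(5, 16) = 5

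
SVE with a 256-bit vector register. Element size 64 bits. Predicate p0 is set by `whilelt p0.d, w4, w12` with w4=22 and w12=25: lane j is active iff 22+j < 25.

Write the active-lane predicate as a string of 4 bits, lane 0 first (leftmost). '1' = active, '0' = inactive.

predicate = 1110

256-bit reg / 64-bit elem → 4 lanes
whilelt: lane j active iff 22+j < 25 → j < 3 → 3 active
bits (lane 0 leftmost): 1110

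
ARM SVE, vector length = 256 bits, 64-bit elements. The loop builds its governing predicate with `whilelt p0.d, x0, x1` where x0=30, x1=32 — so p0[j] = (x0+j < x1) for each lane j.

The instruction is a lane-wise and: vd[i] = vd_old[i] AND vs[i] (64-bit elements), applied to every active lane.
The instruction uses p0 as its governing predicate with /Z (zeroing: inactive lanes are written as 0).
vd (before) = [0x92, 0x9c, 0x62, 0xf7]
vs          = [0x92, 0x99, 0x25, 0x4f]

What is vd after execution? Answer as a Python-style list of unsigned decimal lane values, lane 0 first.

vd = [146, 152, 0, 0]

lane count: 256 div 64 = 4
active while 30+j < 32, i.e. j ∈ [0,2) capped at 4 ⇒ 2
  i=0: and(0x92,0x92) → 146
  i=1: and(0x9c,0x99) → 152
  i=2: tail/zero → 0
  i=3: tail/zero → 0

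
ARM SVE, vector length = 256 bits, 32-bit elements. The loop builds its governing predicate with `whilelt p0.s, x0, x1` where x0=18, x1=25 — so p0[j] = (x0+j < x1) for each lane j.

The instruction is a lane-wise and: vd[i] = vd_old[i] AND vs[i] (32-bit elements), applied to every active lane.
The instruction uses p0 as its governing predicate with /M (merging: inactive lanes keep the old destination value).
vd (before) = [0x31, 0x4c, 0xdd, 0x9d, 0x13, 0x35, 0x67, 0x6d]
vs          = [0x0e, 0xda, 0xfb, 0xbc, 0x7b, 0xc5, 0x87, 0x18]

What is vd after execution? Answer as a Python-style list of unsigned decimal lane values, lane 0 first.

vd = [0, 72, 217, 156, 19, 5, 7, 109]

lane count: 256 div 32 = 8
whilelt: lane j active iff 18+j < 25 → j < 7 → 7 active
[0] and(0x31,0x0e) = 0x00
[1] and(0x4c,0xda) = 0x48
[2] and(0xdd,0xfb) = 0xd9
[3] and(0x9d,0xbc) = 0x9c
[4] and(0x13,0x7b) = 0x13
[5] and(0x35,0xc5) = 0x05
[6] and(0x67,0x87) = 0x07
[7] tail/keep = 0x6d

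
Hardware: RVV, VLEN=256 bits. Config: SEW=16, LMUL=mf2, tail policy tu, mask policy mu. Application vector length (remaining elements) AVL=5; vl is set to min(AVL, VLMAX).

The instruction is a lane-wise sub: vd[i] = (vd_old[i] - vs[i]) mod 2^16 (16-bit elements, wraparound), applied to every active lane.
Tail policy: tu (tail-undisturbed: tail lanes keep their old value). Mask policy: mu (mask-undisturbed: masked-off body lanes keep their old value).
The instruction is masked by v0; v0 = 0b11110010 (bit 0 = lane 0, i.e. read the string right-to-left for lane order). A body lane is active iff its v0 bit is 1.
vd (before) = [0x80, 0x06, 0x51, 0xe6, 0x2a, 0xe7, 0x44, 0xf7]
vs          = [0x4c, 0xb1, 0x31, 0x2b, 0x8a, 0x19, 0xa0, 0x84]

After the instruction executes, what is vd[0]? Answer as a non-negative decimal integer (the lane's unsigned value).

lanes per group: 256·1/2/16 = 8
AVL=5 ≤ VLMAX=8, so vl = 5
[0] mask-off/keep = 0x80
[1] sub(0x06,0xb1) = 0xff55
[2] mask-off/keep = 0x51
[3] mask-off/keep = 0xe6
[4] sub(0x2a,0x8a) = 0xffa0
[5] tail/keep = 0xe7
[6] tail/keep = 0x44
[7] tail/keep = 0xf7

vd[0] = 128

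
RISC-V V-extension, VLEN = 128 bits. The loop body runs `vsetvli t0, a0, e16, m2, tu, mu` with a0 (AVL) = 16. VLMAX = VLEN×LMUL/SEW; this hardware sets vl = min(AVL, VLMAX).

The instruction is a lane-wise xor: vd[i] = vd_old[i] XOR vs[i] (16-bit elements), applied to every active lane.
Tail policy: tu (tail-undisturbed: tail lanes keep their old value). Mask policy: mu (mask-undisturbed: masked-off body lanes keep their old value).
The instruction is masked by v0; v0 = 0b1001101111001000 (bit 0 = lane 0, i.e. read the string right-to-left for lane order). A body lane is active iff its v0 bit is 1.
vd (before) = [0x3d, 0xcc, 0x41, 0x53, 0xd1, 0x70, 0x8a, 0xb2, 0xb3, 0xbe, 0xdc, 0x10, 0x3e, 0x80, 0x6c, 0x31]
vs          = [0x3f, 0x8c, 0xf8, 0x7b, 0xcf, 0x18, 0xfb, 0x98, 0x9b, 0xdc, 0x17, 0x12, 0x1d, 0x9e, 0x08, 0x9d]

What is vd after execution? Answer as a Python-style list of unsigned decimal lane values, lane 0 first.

vd = [61, 204, 65, 40, 209, 112, 113, 42, 40, 98, 220, 2, 35, 128, 108, 172]

VLMAX = (128 × 2) / 16 = 16 lanes
AVL=16 ≤ VLMAX=16, so vl = 16
[0] mask-off/keep = 0x3d
[1] mask-off/keep = 0xcc
[2] mask-off/keep = 0x41
[3] xor(0x53,0x7b) = 0x28
[4] mask-off/keep = 0xd1
[5] mask-off/keep = 0x70
[6] xor(0x8a,0xfb) = 0x71
[7] xor(0xb2,0x98) = 0x2a
[8] xor(0xb3,0x9b) = 0x28
[9] xor(0xbe,0xdc) = 0x62
[10] mask-off/keep = 0xdc
[11] xor(0x10,0x12) = 0x02
[12] xor(0x3e,0x1d) = 0x23
[13] mask-off/keep = 0x80
[14] mask-off/keep = 0x6c
[15] xor(0x31,0x9d) = 0xac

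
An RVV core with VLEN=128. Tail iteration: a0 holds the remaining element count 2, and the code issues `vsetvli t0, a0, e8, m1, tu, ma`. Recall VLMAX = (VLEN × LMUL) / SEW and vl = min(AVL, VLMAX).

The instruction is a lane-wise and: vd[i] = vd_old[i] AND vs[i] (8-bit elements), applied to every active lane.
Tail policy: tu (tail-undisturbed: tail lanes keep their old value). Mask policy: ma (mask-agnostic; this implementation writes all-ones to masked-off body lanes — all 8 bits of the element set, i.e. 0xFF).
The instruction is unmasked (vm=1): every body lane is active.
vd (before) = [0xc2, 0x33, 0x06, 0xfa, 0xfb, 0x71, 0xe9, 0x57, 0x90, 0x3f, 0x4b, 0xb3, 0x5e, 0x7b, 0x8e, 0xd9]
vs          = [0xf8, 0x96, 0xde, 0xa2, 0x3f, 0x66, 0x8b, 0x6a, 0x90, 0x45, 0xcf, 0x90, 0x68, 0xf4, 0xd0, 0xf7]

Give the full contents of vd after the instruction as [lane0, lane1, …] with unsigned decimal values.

vd = [192, 18, 6, 250, 251, 113, 233, 87, 144, 63, 75, 179, 94, 123, 142, 217]

VLMAX = VLEN×LMUL/SEW = 128×1/8 = 16
AVL=2 ≤ VLMAX=16, so vl = 2
vd[0] and(0xc2,0xf8) -> 0xc0
vd[1] and(0x33,0x96) -> 0x12
vd[2] tail/keep -> 0x06
vd[3] tail/keep -> 0xfa
vd[4] tail/keep -> 0xfb
vd[5] tail/keep -> 0x71
vd[6] tail/keep -> 0xe9
vd[7] tail/keep -> 0x57
vd[8] tail/keep -> 0x90
vd[9] tail/keep -> 0x3f
vd[10] tail/keep -> 0x4b
vd[11] tail/keep -> 0xb3
vd[12] tail/keep -> 0x5e
vd[13] tail/keep -> 0x7b
vd[14] tail/keep -> 0x8e
vd[15] tail/keep -> 0xd9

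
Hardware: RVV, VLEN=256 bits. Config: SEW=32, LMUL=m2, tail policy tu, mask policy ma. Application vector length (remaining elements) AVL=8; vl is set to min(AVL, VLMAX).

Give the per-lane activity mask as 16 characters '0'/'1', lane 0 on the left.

predicate = 1111111100000000

lanes per group: 256·2/32 = 16
vl = min(AVL, VLMAX) = min(8, 16) = 8
bits (lane 0 leftmost): 1111111100000000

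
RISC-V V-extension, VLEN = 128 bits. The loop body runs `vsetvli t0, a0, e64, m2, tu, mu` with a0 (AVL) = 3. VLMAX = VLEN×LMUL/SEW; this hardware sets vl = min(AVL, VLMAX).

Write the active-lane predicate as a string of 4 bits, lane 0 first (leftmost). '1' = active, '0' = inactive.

predicate = 1110

VLMAX = (128 × 2) / 64 = 4 lanes
vl ← min(3, 4) = 3
bits (lane 0 leftmost): 1110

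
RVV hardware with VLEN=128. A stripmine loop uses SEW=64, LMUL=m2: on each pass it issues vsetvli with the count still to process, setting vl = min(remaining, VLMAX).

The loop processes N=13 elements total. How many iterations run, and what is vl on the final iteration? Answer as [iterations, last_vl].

lanes per group: 128·2/64 = 4
N=13: ⌈13/4⌉ = 4 iters; last vl = 13 − 3×4 = 1

[iterations, last_vl] = [4, 1]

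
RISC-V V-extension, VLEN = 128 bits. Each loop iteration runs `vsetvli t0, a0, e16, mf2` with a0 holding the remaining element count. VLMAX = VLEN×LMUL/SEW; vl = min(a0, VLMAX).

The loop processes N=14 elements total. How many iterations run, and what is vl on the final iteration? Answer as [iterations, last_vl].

lanes per group: 128·1/2/16 = 4
iterations = ceil(14/4) = 4; final-pass vl = 2

[iterations, last_vl] = [4, 2]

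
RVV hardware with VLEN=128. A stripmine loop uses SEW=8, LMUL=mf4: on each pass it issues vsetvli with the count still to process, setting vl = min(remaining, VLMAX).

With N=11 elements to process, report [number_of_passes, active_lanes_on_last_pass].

[iterations, last_vl] = [3, 3]

VLMAX = VLEN×LMUL/SEW = 128×1/4/8 = 4
11 elements at 4/iter → 3 passes, remainder 3 on the last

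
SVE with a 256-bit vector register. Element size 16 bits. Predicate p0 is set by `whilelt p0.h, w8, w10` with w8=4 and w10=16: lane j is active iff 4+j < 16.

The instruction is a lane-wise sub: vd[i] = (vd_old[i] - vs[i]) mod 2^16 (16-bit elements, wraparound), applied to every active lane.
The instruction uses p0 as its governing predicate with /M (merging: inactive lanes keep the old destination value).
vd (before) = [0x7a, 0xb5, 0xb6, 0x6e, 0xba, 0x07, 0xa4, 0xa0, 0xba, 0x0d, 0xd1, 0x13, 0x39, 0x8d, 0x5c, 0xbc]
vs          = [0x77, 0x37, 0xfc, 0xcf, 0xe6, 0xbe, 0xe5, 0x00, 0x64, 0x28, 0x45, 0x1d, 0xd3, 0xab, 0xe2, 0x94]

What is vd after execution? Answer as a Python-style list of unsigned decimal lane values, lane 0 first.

lane count: 256 div 16 = 16
active while 4+j < 16, i.e. j ∈ [0,12) capped at 16 ⇒ 12
lane  0: sub(0x7a,0x77) ⇒ 0x03
lane  1: sub(0xb5,0x37) ⇒ 0x7e
lane  2: sub(0xb6,0xfc) ⇒ 0xffba
lane  3: sub(0x6e,0xcf) ⇒ 0xff9f
lane  4: sub(0xba,0xe6) ⇒ 0xffd4
lane  5: sub(0x07,0xbe) ⇒ 0xff49
lane  6: sub(0xa4,0xe5) ⇒ 0xffbf
lane  7: sub(0xa0,0x00) ⇒ 0xa0
lane  8: sub(0xba,0x64) ⇒ 0x56
lane  9: sub(0x0d,0x28) ⇒ 0xffe5
lane 10: sub(0xd1,0x45) ⇒ 0x8c
lane 11: sub(0x13,0x1d) ⇒ 0xfff6
lane 12: tail/keep ⇒ 0x39
lane 13: tail/keep ⇒ 0x8d
lane 14: tail/keep ⇒ 0x5c
lane 15: tail/keep ⇒ 0xbc

vd = [3, 126, 65466, 65439, 65492, 65353, 65471, 160, 86, 65509, 140, 65526, 57, 141, 92, 188]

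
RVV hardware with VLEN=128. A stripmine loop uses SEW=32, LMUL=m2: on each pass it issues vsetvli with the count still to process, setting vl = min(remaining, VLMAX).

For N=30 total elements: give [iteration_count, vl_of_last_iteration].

lanes per group: 128·2/32 = 8
iterations = ceil(30/8) = 4; final-pass vl = 6

[iterations, last_vl] = [4, 6]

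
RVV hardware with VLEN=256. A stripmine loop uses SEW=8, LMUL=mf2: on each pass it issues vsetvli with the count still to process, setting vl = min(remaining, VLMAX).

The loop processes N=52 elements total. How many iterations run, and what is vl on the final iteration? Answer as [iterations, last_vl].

lanes per group: 256·1/2/8 = 16
52 elements at 16/iter → 4 passes, remainder 4 on the last

[iterations, last_vl] = [4, 4]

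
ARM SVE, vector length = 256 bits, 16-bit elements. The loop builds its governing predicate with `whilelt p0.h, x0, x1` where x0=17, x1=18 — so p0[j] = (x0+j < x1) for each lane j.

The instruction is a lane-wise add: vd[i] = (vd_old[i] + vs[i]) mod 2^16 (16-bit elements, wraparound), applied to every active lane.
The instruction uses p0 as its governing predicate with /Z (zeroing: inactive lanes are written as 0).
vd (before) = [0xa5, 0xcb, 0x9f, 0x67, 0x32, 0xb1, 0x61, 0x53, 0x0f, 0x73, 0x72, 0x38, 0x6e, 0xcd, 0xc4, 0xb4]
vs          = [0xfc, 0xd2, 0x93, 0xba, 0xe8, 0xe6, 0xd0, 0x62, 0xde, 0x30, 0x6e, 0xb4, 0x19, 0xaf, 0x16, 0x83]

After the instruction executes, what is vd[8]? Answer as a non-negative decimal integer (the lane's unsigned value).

vd[8] = 0

register lanes = 256/16 = 16
whilelt: lane j active iff 17+j < 18 → j < 1 → 1 active
vd[0] add(0xa5,0xfc) -> 0x1a1
vd[1] tail/zero -> 0x00
vd[2] tail/zero -> 0x00
vd[3] tail/zero -> 0x00
vd[4] tail/zero -> 0x00
vd[5] tail/zero -> 0x00
vd[6] tail/zero -> 0x00
vd[7] tail/zero -> 0x00
vd[8] tail/zero -> 0x00
vd[9] tail/zero -> 0x00
vd[10] tail/zero -> 0x00
vd[11] tail/zero -> 0x00
vd[12] tail/zero -> 0x00
vd[13] tail/zero -> 0x00
vd[14] tail/zero -> 0x00
vd[15] tail/zero -> 0x00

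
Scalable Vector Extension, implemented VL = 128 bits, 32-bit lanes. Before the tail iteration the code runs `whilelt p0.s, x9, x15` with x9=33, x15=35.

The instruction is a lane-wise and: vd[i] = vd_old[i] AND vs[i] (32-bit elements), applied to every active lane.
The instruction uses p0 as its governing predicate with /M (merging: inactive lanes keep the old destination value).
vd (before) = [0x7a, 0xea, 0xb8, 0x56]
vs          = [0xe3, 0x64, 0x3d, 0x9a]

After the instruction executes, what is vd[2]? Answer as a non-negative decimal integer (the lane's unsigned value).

vd[2] = 184

128-bit reg / 32-bit elem → 4 lanes
active while 33+j < 35, i.e. j ∈ [0,2) capped at 4 ⇒ 2
lane  0: and(0x7a,0xe3) ⇒ 0x62
lane  1: and(0xea,0x64) ⇒ 0x60
lane  2: tail/keep ⇒ 0xb8
lane  3: tail/keep ⇒ 0x56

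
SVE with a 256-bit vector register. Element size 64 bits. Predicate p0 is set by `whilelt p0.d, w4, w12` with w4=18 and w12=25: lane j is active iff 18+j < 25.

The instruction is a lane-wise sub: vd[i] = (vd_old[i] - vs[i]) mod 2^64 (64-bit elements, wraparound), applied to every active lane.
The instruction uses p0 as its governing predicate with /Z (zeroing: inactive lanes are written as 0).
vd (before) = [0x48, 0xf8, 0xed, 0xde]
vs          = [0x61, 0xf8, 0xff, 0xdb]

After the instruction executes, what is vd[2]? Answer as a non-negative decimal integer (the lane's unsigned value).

register lanes = 256/64 = 4
whilelt: lane j active iff 18+j < 25 → j < 7 → 4 active
lane  0: sub(0x48,0x61) ⇒ 0xffffffffffffffe7
lane  1: sub(0xf8,0xf8) ⇒ 0x00
lane  2: sub(0xed,0xff) ⇒ 0xffffffffffffffee
lane  3: sub(0xde,0xdb) ⇒ 0x03

vd[2] = 18446744073709551598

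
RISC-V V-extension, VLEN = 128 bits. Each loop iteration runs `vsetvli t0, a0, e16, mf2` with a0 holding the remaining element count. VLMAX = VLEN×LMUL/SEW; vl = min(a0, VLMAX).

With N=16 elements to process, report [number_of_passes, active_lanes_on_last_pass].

[iterations, last_vl] = [4, 4]

VLMAX = (128 × 1/2) / 16 = 4 lanes
N=16: ⌈16/4⌉ = 4 iters; last vl = 16 − 3×4 = 4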